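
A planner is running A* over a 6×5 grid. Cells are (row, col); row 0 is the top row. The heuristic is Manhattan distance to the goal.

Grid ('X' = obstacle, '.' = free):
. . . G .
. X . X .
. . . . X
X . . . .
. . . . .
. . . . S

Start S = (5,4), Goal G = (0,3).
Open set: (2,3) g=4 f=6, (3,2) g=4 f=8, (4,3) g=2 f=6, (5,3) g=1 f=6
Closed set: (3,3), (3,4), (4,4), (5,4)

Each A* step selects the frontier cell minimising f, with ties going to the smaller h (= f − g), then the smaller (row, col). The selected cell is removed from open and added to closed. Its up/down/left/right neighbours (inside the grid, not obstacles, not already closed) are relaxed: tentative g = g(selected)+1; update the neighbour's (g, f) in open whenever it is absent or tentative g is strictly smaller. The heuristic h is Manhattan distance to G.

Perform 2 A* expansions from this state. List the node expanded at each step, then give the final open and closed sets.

order=[(2,3) → (4,3)]; open=[(2,2) g=5 f=8, (3,2) g=4 f=8, (4,2) g=3 f=8, (5,3) g=1 f=6]; closed=[(2,3), (3,3), (3,4), (4,3), (4,4), (5,4)]

step 1: expand (2,3) (f=6, h=2) → closed; open now [(2,2) g=5 f=8, (3,2) g=4 f=8, (4,3) g=2 f=6, (5,3) g=1 f=6]
step 2: expand (4,3) (f=6, h=4) → closed; open now [(2,2) g=5 f=8, (3,2) g=4 f=8, (4,2) g=3 f=8, (5,3) g=1 f=6]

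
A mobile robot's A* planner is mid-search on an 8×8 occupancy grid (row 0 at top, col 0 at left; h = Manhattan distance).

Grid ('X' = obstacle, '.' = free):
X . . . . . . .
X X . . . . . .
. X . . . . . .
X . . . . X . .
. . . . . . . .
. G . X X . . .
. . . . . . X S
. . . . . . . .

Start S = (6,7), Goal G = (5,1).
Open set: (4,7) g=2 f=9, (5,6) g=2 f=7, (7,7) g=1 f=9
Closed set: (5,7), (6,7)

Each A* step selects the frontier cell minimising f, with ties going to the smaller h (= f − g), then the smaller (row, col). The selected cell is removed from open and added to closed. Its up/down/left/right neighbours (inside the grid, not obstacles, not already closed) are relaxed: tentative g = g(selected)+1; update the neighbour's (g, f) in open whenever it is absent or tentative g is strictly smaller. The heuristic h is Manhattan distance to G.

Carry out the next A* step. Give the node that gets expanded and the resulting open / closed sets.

expanded=(5,6); open=[(4,6) g=3 f=9, (4,7) g=2 f=9, (5,5) g=3 f=7, (7,7) g=1 f=9]; closed=[(5,6), (5,7), (6,7)]

step 1: expand (5,6) (f=7, h=5) → closed; open now [(4,6) g=3 f=9, (4,7) g=2 f=9, (5,5) g=3 f=7, (7,7) g=1 f=9]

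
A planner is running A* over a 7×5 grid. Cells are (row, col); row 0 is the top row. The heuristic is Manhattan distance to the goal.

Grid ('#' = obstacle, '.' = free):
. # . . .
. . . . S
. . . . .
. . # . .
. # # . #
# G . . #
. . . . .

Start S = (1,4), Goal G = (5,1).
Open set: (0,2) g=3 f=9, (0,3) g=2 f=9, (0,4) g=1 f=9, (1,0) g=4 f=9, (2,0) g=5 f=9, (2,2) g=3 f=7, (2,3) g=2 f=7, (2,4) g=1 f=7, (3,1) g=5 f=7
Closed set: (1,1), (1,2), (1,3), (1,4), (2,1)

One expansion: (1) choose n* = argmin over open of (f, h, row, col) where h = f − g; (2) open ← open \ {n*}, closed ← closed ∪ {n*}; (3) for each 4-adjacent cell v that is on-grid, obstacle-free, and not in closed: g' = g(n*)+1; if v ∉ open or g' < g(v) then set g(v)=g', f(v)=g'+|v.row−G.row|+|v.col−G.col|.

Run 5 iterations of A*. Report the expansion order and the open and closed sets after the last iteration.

step 1: expand (3,1) (f=7, h=2) → closed; open now [(0,2) g=3 f=9, (0,3) g=2 f=9, (0,4) g=1 f=9, (1,0) g=4 f=9, (2,0) g=5 f=9, (2,2) g=3 f=7, (2,3) g=2 f=7, (2,4) g=1 f=7, (3,0) g=6 f=9]
step 2: expand (2,2) (f=7, h=4) → closed; open now [(0,2) g=3 f=9, (0,3) g=2 f=9, (0,4) g=1 f=9, (1,0) g=4 f=9, (2,0) g=5 f=9, (2,3) g=2 f=7, (2,4) g=1 f=7, (3,0) g=6 f=9]
step 3: expand (2,3) (f=7, h=5) → closed; open now [(0,2) g=3 f=9, (0,3) g=2 f=9, (0,4) g=1 f=9, (1,0) g=4 f=9, (2,0) g=5 f=9, (2,4) g=1 f=7, (3,0) g=6 f=9, (3,3) g=3 f=7]
step 4: expand (3,3) (f=7, h=4) → closed; open now [(0,2) g=3 f=9, (0,3) g=2 f=9, (0,4) g=1 f=9, (1,0) g=4 f=9, (2,0) g=5 f=9, (2,4) g=1 f=7, (3,0) g=6 f=9, (3,4) g=4 f=9, (4,3) g=4 f=7]
step 5: expand (4,3) (f=7, h=3) → closed; open now [(0,2) g=3 f=9, (0,3) g=2 f=9, (0,4) g=1 f=9, (1,0) g=4 f=9, (2,0) g=5 f=9, (2,4) g=1 f=7, (3,0) g=6 f=9, (3,4) g=4 f=9, (5,3) g=5 f=7]

order=[(3,1) → (2,2) → (2,3) → (3,3) → (4,3)]; open=[(0,2) g=3 f=9, (0,3) g=2 f=9, (0,4) g=1 f=9, (1,0) g=4 f=9, (2,0) g=5 f=9, (2,4) g=1 f=7, (3,0) g=6 f=9, (3,4) g=4 f=9, (5,3) g=5 f=7]; closed=[(1,1), (1,2), (1,3), (1,4), (2,1), (2,2), (2,3), (3,1), (3,3), (4,3)]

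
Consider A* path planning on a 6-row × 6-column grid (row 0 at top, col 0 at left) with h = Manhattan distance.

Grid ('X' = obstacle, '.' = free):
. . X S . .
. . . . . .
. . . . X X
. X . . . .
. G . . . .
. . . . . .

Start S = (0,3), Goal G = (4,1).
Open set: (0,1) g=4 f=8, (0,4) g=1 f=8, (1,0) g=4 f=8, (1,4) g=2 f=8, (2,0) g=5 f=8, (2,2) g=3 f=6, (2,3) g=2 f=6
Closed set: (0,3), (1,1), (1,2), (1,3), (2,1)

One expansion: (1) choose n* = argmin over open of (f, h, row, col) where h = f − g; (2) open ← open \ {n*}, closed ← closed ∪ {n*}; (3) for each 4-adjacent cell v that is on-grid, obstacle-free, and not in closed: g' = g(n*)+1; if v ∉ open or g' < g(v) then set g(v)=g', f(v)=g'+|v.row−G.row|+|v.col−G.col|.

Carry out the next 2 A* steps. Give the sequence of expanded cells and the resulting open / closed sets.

order=[(2,2) → (3,2)]; open=[(0,1) g=4 f=8, (0,4) g=1 f=8, (1,0) g=4 f=8, (1,4) g=2 f=8, (2,0) g=5 f=8, (2,3) g=2 f=6, (3,3) g=5 f=8, (4,2) g=5 f=6]; closed=[(0,3), (1,1), (1,2), (1,3), (2,1), (2,2), (3,2)]

step 1: expand (2,2) (f=6, h=3) → closed; open now [(0,1) g=4 f=8, (0,4) g=1 f=8, (1,0) g=4 f=8, (1,4) g=2 f=8, (2,0) g=5 f=8, (2,3) g=2 f=6, (3,2) g=4 f=6]
step 2: expand (3,2) (f=6, h=2) → closed; open now [(0,1) g=4 f=8, (0,4) g=1 f=8, (1,0) g=4 f=8, (1,4) g=2 f=8, (2,0) g=5 f=8, (2,3) g=2 f=6, (3,3) g=5 f=8, (4,2) g=5 f=6]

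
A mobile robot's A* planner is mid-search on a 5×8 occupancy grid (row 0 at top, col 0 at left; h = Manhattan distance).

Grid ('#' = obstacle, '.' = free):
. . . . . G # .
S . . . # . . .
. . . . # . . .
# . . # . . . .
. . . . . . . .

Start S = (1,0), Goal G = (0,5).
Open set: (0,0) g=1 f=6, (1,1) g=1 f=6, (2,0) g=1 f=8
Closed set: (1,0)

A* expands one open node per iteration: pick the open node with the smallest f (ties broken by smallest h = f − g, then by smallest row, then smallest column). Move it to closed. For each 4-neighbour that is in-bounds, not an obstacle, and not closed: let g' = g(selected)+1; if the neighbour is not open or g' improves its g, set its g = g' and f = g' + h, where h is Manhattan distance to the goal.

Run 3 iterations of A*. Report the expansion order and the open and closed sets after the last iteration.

step 1: expand (0,0) (f=6, h=5) → closed; open now [(0,1) g=2 f=6, (1,1) g=1 f=6, (2,0) g=1 f=8]
step 2: expand (0,1) (f=6, h=4) → closed; open now [(0,2) g=3 f=6, (1,1) g=1 f=6, (2,0) g=1 f=8]
step 3: expand (0,2) (f=6, h=3) → closed; open now [(0,3) g=4 f=6, (1,1) g=1 f=6, (1,2) g=4 f=8, (2,0) g=1 f=8]

order=[(0,0) → (0,1) → (0,2)]; open=[(0,3) g=4 f=6, (1,1) g=1 f=6, (1,2) g=4 f=8, (2,0) g=1 f=8]; closed=[(0,0), (0,1), (0,2), (1,0)]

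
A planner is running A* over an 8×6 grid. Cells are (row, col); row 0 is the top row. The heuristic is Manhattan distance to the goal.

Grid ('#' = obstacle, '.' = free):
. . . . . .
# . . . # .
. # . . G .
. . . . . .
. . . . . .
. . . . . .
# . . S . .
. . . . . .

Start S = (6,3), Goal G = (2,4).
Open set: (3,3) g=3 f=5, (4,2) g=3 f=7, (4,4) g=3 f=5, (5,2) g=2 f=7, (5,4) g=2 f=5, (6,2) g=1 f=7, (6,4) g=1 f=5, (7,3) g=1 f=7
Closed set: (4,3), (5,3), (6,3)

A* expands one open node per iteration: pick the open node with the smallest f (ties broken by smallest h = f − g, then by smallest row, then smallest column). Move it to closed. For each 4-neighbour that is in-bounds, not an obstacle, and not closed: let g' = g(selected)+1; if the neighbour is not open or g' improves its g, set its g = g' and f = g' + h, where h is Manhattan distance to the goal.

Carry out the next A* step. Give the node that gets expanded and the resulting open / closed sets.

expanded=(3,3); open=[(2,3) g=4 f=5, (3,2) g=4 f=7, (3,4) g=4 f=5, (4,2) g=3 f=7, (4,4) g=3 f=5, (5,2) g=2 f=7, (5,4) g=2 f=5, (6,2) g=1 f=7, (6,4) g=1 f=5, (7,3) g=1 f=7]; closed=[(3,3), (4,3), (5,3), (6,3)]

step 1: expand (3,3) (f=5, h=2) → closed; open now [(2,3) g=4 f=5, (3,2) g=4 f=7, (3,4) g=4 f=5, (4,2) g=3 f=7, (4,4) g=3 f=5, (5,2) g=2 f=7, (5,4) g=2 f=5, (6,2) g=1 f=7, (6,4) g=1 f=5, (7,3) g=1 f=7]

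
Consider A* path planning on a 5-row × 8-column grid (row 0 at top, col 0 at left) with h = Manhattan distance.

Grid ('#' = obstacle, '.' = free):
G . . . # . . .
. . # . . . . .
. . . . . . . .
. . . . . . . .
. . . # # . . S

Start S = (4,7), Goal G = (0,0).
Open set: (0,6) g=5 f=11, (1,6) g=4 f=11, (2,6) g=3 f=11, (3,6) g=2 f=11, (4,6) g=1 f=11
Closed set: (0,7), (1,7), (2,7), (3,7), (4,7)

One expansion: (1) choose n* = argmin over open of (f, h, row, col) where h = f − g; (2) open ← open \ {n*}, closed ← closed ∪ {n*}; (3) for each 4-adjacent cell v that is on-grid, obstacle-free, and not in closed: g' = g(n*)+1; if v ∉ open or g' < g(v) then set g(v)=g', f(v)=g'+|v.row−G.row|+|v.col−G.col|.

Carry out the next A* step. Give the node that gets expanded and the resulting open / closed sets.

step 1: expand (0,6) (f=11, h=6) → closed; open now [(0,5) g=6 f=11, (1,6) g=4 f=11, (2,6) g=3 f=11, (3,6) g=2 f=11, (4,6) g=1 f=11]

expanded=(0,6); open=[(0,5) g=6 f=11, (1,6) g=4 f=11, (2,6) g=3 f=11, (3,6) g=2 f=11, (4,6) g=1 f=11]; closed=[(0,6), (0,7), (1,7), (2,7), (3,7), (4,7)]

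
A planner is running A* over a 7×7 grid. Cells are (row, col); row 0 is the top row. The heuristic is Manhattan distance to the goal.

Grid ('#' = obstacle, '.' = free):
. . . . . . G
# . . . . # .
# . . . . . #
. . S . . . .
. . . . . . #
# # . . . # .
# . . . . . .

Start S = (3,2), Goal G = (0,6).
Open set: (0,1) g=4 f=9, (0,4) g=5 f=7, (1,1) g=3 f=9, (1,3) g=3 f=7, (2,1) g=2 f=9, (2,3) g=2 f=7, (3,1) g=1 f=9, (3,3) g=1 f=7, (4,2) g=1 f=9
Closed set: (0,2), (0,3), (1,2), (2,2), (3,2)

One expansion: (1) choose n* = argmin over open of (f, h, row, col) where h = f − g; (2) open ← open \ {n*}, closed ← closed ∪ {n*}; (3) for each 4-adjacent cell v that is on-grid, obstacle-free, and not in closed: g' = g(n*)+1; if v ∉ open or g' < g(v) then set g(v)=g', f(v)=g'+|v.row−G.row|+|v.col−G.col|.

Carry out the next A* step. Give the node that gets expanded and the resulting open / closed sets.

step 1: expand (0,4) (f=7, h=2) → closed; open now [(0,1) g=4 f=9, (0,5) g=6 f=7, (1,1) g=3 f=9, (1,3) g=3 f=7, (1,4) g=6 f=9, (2,1) g=2 f=9, (2,3) g=2 f=7, (3,1) g=1 f=9, (3,3) g=1 f=7, (4,2) g=1 f=9]

expanded=(0,4); open=[(0,1) g=4 f=9, (0,5) g=6 f=7, (1,1) g=3 f=9, (1,3) g=3 f=7, (1,4) g=6 f=9, (2,1) g=2 f=9, (2,3) g=2 f=7, (3,1) g=1 f=9, (3,3) g=1 f=7, (4,2) g=1 f=9]; closed=[(0,2), (0,3), (0,4), (1,2), (2,2), (3,2)]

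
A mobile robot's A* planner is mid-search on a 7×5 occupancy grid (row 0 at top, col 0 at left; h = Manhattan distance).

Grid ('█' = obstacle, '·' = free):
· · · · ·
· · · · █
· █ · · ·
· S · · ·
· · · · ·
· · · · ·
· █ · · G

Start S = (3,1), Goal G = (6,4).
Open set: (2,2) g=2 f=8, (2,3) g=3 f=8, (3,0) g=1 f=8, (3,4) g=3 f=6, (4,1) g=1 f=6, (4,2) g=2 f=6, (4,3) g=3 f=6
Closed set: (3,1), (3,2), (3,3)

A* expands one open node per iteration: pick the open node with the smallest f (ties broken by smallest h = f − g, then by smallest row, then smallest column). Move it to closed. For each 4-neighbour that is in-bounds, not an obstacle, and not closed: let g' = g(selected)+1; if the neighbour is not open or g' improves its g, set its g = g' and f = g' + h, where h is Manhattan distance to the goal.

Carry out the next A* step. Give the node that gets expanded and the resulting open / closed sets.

expanded=(3,4); open=[(2,2) g=2 f=8, (2,3) g=3 f=8, (2,4) g=4 f=8, (3,0) g=1 f=8, (4,1) g=1 f=6, (4,2) g=2 f=6, (4,3) g=3 f=6, (4,4) g=4 f=6]; closed=[(3,1), (3,2), (3,3), (3,4)]

step 1: expand (3,4) (f=6, h=3) → closed; open now [(2,2) g=2 f=8, (2,3) g=3 f=8, (2,4) g=4 f=8, (3,0) g=1 f=8, (4,1) g=1 f=6, (4,2) g=2 f=6, (4,3) g=3 f=6, (4,4) g=4 f=6]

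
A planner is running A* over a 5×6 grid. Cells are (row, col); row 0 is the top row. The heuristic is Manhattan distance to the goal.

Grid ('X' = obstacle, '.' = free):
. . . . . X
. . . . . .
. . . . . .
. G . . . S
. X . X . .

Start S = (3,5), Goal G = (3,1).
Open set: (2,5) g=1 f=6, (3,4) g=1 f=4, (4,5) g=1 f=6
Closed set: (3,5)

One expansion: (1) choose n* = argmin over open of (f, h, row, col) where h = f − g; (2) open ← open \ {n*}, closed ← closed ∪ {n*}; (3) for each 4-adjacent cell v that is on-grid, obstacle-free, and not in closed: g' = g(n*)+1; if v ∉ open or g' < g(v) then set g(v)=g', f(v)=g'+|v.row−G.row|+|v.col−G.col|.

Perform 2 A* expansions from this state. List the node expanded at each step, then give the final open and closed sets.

order=[(3,4) → (3,3)]; open=[(2,3) g=3 f=6, (2,4) g=2 f=6, (2,5) g=1 f=6, (3,2) g=3 f=4, (4,4) g=2 f=6, (4,5) g=1 f=6]; closed=[(3,3), (3,4), (3,5)]

step 1: expand (3,4) (f=4, h=3) → closed; open now [(2,4) g=2 f=6, (2,5) g=1 f=6, (3,3) g=2 f=4, (4,4) g=2 f=6, (4,5) g=1 f=6]
step 2: expand (3,3) (f=4, h=2) → closed; open now [(2,3) g=3 f=6, (2,4) g=2 f=6, (2,5) g=1 f=6, (3,2) g=3 f=4, (4,4) g=2 f=6, (4,5) g=1 f=6]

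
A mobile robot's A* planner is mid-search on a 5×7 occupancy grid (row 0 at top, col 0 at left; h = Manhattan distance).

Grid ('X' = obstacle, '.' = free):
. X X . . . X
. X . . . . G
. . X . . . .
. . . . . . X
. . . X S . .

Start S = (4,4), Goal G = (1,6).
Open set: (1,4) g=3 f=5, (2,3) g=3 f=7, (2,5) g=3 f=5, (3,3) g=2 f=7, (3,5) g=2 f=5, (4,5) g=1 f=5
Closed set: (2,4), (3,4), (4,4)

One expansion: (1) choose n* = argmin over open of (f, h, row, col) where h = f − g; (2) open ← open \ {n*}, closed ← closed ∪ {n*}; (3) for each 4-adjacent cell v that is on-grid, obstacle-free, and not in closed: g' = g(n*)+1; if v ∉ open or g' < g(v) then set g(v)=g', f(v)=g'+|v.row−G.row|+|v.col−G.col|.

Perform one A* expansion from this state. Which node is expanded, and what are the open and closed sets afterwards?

expanded=(1,4); open=[(0,4) g=4 f=7, (1,3) g=4 f=7, (1,5) g=4 f=5, (2,3) g=3 f=7, (2,5) g=3 f=5, (3,3) g=2 f=7, (3,5) g=2 f=5, (4,5) g=1 f=5]; closed=[(1,4), (2,4), (3,4), (4,4)]

step 1: expand (1,4) (f=5, h=2) → closed; open now [(0,4) g=4 f=7, (1,3) g=4 f=7, (1,5) g=4 f=5, (2,3) g=3 f=7, (2,5) g=3 f=5, (3,3) g=2 f=7, (3,5) g=2 f=5, (4,5) g=1 f=5]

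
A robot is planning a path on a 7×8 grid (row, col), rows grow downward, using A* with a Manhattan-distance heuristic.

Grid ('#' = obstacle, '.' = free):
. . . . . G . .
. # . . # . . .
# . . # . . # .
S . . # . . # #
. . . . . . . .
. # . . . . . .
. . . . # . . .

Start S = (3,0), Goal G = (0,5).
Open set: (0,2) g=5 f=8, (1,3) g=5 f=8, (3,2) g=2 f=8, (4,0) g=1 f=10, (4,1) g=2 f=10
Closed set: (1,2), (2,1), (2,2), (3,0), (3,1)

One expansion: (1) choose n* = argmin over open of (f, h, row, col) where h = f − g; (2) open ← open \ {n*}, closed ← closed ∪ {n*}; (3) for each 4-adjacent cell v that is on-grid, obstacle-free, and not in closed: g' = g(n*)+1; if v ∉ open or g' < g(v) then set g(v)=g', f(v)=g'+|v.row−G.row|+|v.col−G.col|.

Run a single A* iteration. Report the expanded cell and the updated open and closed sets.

step 1: expand (0,2) (f=8, h=3) → closed; open now [(0,1) g=6 f=10, (0,3) g=6 f=8, (1,3) g=5 f=8, (3,2) g=2 f=8, (4,0) g=1 f=10, (4,1) g=2 f=10]

expanded=(0,2); open=[(0,1) g=6 f=10, (0,3) g=6 f=8, (1,3) g=5 f=8, (3,2) g=2 f=8, (4,0) g=1 f=10, (4,1) g=2 f=10]; closed=[(0,2), (1,2), (2,1), (2,2), (3,0), (3,1)]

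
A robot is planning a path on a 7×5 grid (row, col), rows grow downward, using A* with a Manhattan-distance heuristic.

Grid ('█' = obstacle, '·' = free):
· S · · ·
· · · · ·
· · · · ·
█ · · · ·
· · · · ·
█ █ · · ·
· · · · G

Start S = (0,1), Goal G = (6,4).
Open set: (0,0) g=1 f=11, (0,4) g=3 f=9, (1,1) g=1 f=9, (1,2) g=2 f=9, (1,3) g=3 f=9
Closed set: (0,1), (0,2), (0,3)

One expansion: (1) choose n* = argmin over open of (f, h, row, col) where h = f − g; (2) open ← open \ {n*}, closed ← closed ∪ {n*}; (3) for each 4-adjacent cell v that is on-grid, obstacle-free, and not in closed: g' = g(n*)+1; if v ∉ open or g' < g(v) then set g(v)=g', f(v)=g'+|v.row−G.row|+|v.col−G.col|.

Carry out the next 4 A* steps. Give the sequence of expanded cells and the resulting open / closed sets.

order=[(0,4) → (1,4) → (2,4) → (3,4)]; open=[(0,0) g=1 f=11, (1,1) g=1 f=9, (1,2) g=2 f=9, (1,3) g=3 f=9, (2,3) g=6 f=11, (3,3) g=7 f=11, (4,4) g=7 f=9]; closed=[(0,1), (0,2), (0,3), (0,4), (1,4), (2,4), (3,4)]

step 1: expand (0,4) (f=9, h=6) → closed; open now [(0,0) g=1 f=11, (1,1) g=1 f=9, (1,2) g=2 f=9, (1,3) g=3 f=9, (1,4) g=4 f=9]
step 2: expand (1,4) (f=9, h=5) → closed; open now [(0,0) g=1 f=11, (1,1) g=1 f=9, (1,2) g=2 f=9, (1,3) g=3 f=9, (2,4) g=5 f=9]
step 3: expand (2,4) (f=9, h=4) → closed; open now [(0,0) g=1 f=11, (1,1) g=1 f=9, (1,2) g=2 f=9, (1,3) g=3 f=9, (2,3) g=6 f=11, (3,4) g=6 f=9]
step 4: expand (3,4) (f=9, h=3) → closed; open now [(0,0) g=1 f=11, (1,1) g=1 f=9, (1,2) g=2 f=9, (1,3) g=3 f=9, (2,3) g=6 f=11, (3,3) g=7 f=11, (4,4) g=7 f=9]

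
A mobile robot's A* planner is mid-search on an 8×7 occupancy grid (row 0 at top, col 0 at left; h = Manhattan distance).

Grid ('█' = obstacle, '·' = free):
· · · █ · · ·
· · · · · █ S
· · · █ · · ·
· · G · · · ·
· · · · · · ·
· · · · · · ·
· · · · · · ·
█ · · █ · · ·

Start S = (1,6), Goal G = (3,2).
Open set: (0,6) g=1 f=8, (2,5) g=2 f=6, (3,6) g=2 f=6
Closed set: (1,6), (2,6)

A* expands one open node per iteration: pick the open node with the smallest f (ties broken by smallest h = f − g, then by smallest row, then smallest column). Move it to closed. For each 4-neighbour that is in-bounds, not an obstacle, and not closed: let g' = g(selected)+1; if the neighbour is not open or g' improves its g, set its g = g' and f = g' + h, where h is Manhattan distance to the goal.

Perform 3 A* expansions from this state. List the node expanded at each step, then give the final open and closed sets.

step 1: expand (2,5) (f=6, h=4) → closed; open now [(0,6) g=1 f=8, (2,4) g=3 f=6, (3,5) g=3 f=6, (3,6) g=2 f=6]
step 2: expand (2,4) (f=6, h=3) → closed; open now [(0,6) g=1 f=8, (1,4) g=4 f=8, (3,4) g=4 f=6, (3,5) g=3 f=6, (3,6) g=2 f=6]
step 3: expand (3,4) (f=6, h=2) → closed; open now [(0,6) g=1 f=8, (1,4) g=4 f=8, (3,3) g=5 f=6, (3,5) g=3 f=6, (3,6) g=2 f=6, (4,4) g=5 f=8]

order=[(2,5) → (2,4) → (3,4)]; open=[(0,6) g=1 f=8, (1,4) g=4 f=8, (3,3) g=5 f=6, (3,5) g=3 f=6, (3,6) g=2 f=6, (4,4) g=5 f=8]; closed=[(1,6), (2,4), (2,5), (2,6), (3,4)]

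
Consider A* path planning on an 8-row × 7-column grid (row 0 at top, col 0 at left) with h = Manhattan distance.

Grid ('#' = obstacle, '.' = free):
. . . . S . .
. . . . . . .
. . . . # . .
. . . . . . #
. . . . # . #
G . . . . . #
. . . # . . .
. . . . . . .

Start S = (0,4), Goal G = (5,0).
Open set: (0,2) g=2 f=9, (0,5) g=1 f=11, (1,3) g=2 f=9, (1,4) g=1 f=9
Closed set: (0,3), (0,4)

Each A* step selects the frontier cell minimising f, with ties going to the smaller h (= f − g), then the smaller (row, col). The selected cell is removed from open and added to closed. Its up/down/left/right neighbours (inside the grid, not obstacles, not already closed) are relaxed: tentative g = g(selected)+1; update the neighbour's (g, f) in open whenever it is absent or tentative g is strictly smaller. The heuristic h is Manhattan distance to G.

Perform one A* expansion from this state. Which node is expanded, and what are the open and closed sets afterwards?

expanded=(0,2); open=[(0,1) g=3 f=9, (0,5) g=1 f=11, (1,2) g=3 f=9, (1,3) g=2 f=9, (1,4) g=1 f=9]; closed=[(0,2), (0,3), (0,4)]

step 1: expand (0,2) (f=9, h=7) → closed; open now [(0,1) g=3 f=9, (0,5) g=1 f=11, (1,2) g=3 f=9, (1,3) g=2 f=9, (1,4) g=1 f=9]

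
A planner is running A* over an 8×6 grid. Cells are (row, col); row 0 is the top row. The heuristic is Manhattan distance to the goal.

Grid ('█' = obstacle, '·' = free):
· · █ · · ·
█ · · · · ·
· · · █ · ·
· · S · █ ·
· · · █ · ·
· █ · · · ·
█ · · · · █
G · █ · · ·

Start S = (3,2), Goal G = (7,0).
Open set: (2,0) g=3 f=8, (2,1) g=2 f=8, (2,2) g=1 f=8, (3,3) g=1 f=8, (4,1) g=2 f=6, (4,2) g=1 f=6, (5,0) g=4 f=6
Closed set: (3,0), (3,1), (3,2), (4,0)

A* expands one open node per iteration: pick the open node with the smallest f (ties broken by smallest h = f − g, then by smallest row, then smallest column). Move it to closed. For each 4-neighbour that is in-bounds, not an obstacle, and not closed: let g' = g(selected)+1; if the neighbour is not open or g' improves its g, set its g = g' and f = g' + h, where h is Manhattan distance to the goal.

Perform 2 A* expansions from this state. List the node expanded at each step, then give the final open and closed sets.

step 1: expand (5,0) (f=6, h=2) → closed; open now [(2,0) g=3 f=8, (2,1) g=2 f=8, (2,2) g=1 f=8, (3,3) g=1 f=8, (4,1) g=2 f=6, (4,2) g=1 f=6]
step 2: expand (4,1) (f=6, h=4) → closed; open now [(2,0) g=3 f=8, (2,1) g=2 f=8, (2,2) g=1 f=8, (3,3) g=1 f=8, (4,2) g=1 f=6]

order=[(5,0) → (4,1)]; open=[(2,0) g=3 f=8, (2,1) g=2 f=8, (2,2) g=1 f=8, (3,3) g=1 f=8, (4,2) g=1 f=6]; closed=[(3,0), (3,1), (3,2), (4,0), (4,1), (5,0)]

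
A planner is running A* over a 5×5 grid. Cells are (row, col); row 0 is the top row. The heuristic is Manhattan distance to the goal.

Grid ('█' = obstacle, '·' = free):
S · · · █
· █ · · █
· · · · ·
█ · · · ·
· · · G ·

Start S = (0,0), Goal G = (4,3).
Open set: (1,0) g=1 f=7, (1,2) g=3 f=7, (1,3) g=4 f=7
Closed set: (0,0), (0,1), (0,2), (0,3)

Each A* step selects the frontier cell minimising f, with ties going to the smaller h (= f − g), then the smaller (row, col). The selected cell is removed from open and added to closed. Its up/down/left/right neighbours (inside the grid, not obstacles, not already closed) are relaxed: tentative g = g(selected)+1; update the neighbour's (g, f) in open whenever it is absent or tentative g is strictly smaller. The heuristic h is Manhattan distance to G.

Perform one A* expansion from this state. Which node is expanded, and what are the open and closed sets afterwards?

step 1: expand (1,3) (f=7, h=3) → closed; open now [(1,0) g=1 f=7, (1,2) g=3 f=7, (2,3) g=5 f=7]

expanded=(1,3); open=[(1,0) g=1 f=7, (1,2) g=3 f=7, (2,3) g=5 f=7]; closed=[(0,0), (0,1), (0,2), (0,3), (1,3)]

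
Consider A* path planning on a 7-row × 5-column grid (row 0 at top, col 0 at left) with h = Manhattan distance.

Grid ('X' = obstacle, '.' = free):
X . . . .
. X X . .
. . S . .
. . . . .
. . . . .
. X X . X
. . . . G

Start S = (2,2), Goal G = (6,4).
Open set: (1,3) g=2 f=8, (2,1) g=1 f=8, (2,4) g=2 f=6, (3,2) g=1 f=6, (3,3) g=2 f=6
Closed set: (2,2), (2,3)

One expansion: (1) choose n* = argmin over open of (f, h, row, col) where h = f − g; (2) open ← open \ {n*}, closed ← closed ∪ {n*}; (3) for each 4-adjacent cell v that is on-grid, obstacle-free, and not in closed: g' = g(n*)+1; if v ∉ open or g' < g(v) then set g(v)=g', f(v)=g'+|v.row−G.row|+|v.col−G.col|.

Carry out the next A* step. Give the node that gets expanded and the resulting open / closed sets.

expanded=(2,4); open=[(1,3) g=2 f=8, (1,4) g=3 f=8, (2,1) g=1 f=8, (3,2) g=1 f=6, (3,3) g=2 f=6, (3,4) g=3 f=6]; closed=[(2,2), (2,3), (2,4)]

step 1: expand (2,4) (f=6, h=4) → closed; open now [(1,3) g=2 f=8, (1,4) g=3 f=8, (2,1) g=1 f=8, (3,2) g=1 f=6, (3,3) g=2 f=6, (3,4) g=3 f=6]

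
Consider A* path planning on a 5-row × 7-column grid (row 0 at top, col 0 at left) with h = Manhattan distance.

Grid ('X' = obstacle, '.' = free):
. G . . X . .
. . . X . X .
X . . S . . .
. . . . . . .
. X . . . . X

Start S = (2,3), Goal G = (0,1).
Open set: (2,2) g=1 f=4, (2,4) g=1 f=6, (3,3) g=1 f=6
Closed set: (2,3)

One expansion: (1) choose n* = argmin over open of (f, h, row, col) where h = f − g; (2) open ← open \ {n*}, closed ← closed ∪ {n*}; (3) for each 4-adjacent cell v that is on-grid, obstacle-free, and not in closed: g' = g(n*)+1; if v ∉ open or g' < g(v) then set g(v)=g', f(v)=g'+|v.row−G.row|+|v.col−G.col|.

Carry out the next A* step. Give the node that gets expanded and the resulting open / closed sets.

step 1: expand (2,2) (f=4, h=3) → closed; open now [(1,2) g=2 f=4, (2,1) g=2 f=4, (2,4) g=1 f=6, (3,2) g=2 f=6, (3,3) g=1 f=6]

expanded=(2,2); open=[(1,2) g=2 f=4, (2,1) g=2 f=4, (2,4) g=1 f=6, (3,2) g=2 f=6, (3,3) g=1 f=6]; closed=[(2,2), (2,3)]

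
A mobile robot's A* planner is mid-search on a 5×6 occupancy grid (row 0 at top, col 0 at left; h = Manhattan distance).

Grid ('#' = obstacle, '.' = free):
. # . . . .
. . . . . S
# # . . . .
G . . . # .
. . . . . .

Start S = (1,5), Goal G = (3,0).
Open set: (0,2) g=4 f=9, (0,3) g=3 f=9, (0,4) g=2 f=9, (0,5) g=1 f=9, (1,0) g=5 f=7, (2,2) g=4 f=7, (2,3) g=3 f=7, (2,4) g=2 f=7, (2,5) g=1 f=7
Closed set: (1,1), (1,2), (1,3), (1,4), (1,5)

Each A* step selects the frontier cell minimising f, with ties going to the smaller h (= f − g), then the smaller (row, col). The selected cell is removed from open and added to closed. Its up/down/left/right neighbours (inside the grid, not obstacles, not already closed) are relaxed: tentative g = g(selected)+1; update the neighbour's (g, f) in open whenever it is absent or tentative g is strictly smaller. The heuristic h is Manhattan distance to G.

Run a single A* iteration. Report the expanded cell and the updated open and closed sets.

expanded=(1,0); open=[(0,0) g=6 f=9, (0,2) g=4 f=9, (0,3) g=3 f=9, (0,4) g=2 f=9, (0,5) g=1 f=9, (2,2) g=4 f=7, (2,3) g=3 f=7, (2,4) g=2 f=7, (2,5) g=1 f=7]; closed=[(1,0), (1,1), (1,2), (1,3), (1,4), (1,5)]

step 1: expand (1,0) (f=7, h=2) → closed; open now [(0,0) g=6 f=9, (0,2) g=4 f=9, (0,3) g=3 f=9, (0,4) g=2 f=9, (0,5) g=1 f=9, (2,2) g=4 f=7, (2,3) g=3 f=7, (2,4) g=2 f=7, (2,5) g=1 f=7]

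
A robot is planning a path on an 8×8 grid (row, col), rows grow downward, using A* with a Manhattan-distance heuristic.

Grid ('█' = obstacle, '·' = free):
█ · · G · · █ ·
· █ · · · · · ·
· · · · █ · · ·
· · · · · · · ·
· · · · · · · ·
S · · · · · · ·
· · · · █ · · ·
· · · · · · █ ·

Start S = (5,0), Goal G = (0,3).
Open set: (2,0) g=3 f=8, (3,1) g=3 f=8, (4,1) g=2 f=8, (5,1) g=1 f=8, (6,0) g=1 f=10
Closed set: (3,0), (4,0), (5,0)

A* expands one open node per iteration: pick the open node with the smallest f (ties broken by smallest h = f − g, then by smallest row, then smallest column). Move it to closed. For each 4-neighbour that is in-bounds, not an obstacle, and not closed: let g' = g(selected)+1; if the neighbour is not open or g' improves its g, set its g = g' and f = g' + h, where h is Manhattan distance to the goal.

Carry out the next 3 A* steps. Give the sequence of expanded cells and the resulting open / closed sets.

order=[(2,0) → (1,0) → (2,1)]; open=[(2,2) g=5 f=8, (3,1) g=3 f=8, (4,1) g=2 f=8, (5,1) g=1 f=8, (6,0) g=1 f=10]; closed=[(1,0), (2,0), (2,1), (3,0), (4,0), (5,0)]

step 1: expand (2,0) (f=8, h=5) → closed; open now [(1,0) g=4 f=8, (2,1) g=4 f=8, (3,1) g=3 f=8, (4,1) g=2 f=8, (5,1) g=1 f=8, (6,0) g=1 f=10]
step 2: expand (1,0) (f=8, h=4) → closed; open now [(2,1) g=4 f=8, (3,1) g=3 f=8, (4,1) g=2 f=8, (5,1) g=1 f=8, (6,0) g=1 f=10]
step 3: expand (2,1) (f=8, h=4) → closed; open now [(2,2) g=5 f=8, (3,1) g=3 f=8, (4,1) g=2 f=8, (5,1) g=1 f=8, (6,0) g=1 f=10]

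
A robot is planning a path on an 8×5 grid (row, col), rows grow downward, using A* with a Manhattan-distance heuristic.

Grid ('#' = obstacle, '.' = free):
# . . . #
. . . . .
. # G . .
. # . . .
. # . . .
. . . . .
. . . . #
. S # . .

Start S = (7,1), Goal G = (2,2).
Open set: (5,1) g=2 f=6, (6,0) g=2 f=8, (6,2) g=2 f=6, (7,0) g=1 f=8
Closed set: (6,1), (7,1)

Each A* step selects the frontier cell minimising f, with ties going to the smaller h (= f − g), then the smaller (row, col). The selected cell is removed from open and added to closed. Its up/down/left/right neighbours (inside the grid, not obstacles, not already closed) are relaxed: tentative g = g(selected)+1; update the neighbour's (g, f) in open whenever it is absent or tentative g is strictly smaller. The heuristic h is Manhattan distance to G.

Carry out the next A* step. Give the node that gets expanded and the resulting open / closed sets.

step 1: expand (5,1) (f=6, h=4) → closed; open now [(5,0) g=3 f=8, (5,2) g=3 f=6, (6,0) g=2 f=8, (6,2) g=2 f=6, (7,0) g=1 f=8]

expanded=(5,1); open=[(5,0) g=3 f=8, (5,2) g=3 f=6, (6,0) g=2 f=8, (6,2) g=2 f=6, (7,0) g=1 f=8]; closed=[(5,1), (6,1), (7,1)]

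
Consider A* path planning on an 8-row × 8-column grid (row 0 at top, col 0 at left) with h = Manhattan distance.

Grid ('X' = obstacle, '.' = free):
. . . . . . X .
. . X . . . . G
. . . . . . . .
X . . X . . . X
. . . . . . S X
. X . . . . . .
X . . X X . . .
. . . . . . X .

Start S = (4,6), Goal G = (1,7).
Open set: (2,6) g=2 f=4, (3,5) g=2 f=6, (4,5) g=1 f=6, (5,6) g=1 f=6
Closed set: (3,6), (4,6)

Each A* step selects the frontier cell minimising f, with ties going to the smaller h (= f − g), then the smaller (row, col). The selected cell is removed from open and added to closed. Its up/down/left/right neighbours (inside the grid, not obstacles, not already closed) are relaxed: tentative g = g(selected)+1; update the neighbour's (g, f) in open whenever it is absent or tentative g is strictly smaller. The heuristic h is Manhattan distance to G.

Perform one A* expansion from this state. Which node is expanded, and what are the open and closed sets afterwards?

expanded=(2,6); open=[(1,6) g=3 f=4, (2,5) g=3 f=6, (2,7) g=3 f=4, (3,5) g=2 f=6, (4,5) g=1 f=6, (5,6) g=1 f=6]; closed=[(2,6), (3,6), (4,6)]

step 1: expand (2,6) (f=4, h=2) → closed; open now [(1,6) g=3 f=4, (2,5) g=3 f=6, (2,7) g=3 f=4, (3,5) g=2 f=6, (4,5) g=1 f=6, (5,6) g=1 f=6]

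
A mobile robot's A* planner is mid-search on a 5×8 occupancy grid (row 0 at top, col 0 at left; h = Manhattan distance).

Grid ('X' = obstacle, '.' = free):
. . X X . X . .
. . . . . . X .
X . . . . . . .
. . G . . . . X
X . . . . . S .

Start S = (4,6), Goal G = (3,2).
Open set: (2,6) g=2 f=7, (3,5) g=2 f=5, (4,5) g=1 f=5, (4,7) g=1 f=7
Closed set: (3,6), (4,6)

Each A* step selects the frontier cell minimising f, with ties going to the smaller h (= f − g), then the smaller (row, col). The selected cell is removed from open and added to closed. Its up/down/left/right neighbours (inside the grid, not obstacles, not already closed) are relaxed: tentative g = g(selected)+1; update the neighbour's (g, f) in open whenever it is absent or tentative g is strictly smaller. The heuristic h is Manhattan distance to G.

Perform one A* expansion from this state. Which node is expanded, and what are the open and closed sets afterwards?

step 1: expand (3,5) (f=5, h=3) → closed; open now [(2,5) g=3 f=7, (2,6) g=2 f=7, (3,4) g=3 f=5, (4,5) g=1 f=5, (4,7) g=1 f=7]

expanded=(3,5); open=[(2,5) g=3 f=7, (2,6) g=2 f=7, (3,4) g=3 f=5, (4,5) g=1 f=5, (4,7) g=1 f=7]; closed=[(3,5), (3,6), (4,6)]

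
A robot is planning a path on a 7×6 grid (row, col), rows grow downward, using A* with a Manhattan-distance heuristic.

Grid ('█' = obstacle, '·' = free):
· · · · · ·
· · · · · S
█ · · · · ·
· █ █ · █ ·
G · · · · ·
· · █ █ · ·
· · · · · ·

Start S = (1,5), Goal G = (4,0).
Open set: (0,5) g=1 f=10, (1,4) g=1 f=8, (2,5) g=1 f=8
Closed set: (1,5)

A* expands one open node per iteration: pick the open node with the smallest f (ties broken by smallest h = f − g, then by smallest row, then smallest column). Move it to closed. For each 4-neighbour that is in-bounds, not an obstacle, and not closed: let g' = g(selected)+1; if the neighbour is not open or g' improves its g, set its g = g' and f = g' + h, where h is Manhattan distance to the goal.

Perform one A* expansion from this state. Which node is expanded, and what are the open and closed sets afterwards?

expanded=(1,4); open=[(0,4) g=2 f=10, (0,5) g=1 f=10, (1,3) g=2 f=8, (2,4) g=2 f=8, (2,5) g=1 f=8]; closed=[(1,4), (1,5)]

step 1: expand (1,4) (f=8, h=7) → closed; open now [(0,4) g=2 f=10, (0,5) g=1 f=10, (1,3) g=2 f=8, (2,4) g=2 f=8, (2,5) g=1 f=8]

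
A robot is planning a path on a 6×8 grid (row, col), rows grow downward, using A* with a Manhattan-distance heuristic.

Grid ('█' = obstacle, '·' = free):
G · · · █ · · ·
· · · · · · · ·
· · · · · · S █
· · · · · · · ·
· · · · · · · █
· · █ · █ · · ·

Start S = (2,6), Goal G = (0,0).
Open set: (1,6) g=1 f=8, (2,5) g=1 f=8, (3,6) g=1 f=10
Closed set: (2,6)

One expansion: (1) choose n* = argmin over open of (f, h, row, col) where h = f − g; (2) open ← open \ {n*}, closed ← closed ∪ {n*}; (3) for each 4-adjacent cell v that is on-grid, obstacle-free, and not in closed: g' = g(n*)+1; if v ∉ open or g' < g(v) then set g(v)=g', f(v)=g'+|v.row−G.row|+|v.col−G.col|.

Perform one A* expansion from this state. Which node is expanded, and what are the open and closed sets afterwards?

expanded=(1,6); open=[(0,6) g=2 f=8, (1,5) g=2 f=8, (1,7) g=2 f=10, (2,5) g=1 f=8, (3,6) g=1 f=10]; closed=[(1,6), (2,6)]

step 1: expand (1,6) (f=8, h=7) → closed; open now [(0,6) g=2 f=8, (1,5) g=2 f=8, (1,7) g=2 f=10, (2,5) g=1 f=8, (3,6) g=1 f=10]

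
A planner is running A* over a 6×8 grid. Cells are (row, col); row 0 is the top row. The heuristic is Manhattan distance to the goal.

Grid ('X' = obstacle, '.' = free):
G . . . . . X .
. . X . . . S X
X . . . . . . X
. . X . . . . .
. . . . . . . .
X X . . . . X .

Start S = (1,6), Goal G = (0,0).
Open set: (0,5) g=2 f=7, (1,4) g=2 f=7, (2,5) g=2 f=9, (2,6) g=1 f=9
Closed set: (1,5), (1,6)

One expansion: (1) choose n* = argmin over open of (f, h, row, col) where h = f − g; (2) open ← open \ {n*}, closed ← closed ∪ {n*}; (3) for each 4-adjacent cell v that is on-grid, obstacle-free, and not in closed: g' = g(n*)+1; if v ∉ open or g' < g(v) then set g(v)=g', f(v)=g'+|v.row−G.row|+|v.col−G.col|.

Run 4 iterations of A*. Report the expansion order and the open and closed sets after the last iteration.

step 1: expand (0,5) (f=7, h=5) → closed; open now [(0,4) g=3 f=7, (1,4) g=2 f=7, (2,5) g=2 f=9, (2,6) g=1 f=9]
step 2: expand (0,4) (f=7, h=4) → closed; open now [(0,3) g=4 f=7, (1,4) g=2 f=7, (2,5) g=2 f=9, (2,6) g=1 f=9]
step 3: expand (0,3) (f=7, h=3) → closed; open now [(0,2) g=5 f=7, (1,3) g=5 f=9, (1,4) g=2 f=7, (2,5) g=2 f=9, (2,6) g=1 f=9]
step 4: expand (0,2) (f=7, h=2) → closed; open now [(0,1) g=6 f=7, (1,3) g=5 f=9, (1,4) g=2 f=7, (2,5) g=2 f=9, (2,6) g=1 f=9]

order=[(0,5) → (0,4) → (0,3) → (0,2)]; open=[(0,1) g=6 f=7, (1,3) g=5 f=9, (1,4) g=2 f=7, (2,5) g=2 f=9, (2,6) g=1 f=9]; closed=[(0,2), (0,3), (0,4), (0,5), (1,5), (1,6)]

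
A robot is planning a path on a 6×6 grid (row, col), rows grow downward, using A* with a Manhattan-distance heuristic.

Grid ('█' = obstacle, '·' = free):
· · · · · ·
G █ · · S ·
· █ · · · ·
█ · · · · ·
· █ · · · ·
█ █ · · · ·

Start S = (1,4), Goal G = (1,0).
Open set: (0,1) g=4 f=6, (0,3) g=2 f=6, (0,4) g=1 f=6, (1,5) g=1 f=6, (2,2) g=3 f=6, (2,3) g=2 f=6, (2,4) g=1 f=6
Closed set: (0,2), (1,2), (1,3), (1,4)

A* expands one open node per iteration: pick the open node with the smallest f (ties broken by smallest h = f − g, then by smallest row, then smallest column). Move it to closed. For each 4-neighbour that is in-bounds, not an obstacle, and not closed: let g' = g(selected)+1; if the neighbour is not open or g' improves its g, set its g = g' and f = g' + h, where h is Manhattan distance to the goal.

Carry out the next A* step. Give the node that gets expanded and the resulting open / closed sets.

step 1: expand (0,1) (f=6, h=2) → closed; open now [(0,0) g=5 f=6, (0,3) g=2 f=6, (0,4) g=1 f=6, (1,5) g=1 f=6, (2,2) g=3 f=6, (2,3) g=2 f=6, (2,4) g=1 f=6]

expanded=(0,1); open=[(0,0) g=5 f=6, (0,3) g=2 f=6, (0,4) g=1 f=6, (1,5) g=1 f=6, (2,2) g=3 f=6, (2,3) g=2 f=6, (2,4) g=1 f=6]; closed=[(0,1), (0,2), (1,2), (1,3), (1,4)]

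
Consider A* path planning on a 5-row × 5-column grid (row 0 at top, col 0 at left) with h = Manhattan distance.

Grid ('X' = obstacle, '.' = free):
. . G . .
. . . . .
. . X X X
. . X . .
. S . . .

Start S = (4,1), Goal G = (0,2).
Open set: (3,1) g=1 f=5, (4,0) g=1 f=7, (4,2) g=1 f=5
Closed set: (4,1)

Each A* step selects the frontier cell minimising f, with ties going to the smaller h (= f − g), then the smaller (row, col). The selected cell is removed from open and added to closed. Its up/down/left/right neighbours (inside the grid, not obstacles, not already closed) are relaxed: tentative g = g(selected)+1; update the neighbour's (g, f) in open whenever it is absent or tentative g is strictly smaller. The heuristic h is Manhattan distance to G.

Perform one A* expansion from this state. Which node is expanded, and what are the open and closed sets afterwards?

step 1: expand (3,1) (f=5, h=4) → closed; open now [(2,1) g=2 f=5, (3,0) g=2 f=7, (4,0) g=1 f=7, (4,2) g=1 f=5]

expanded=(3,1); open=[(2,1) g=2 f=5, (3,0) g=2 f=7, (4,0) g=1 f=7, (4,2) g=1 f=5]; closed=[(3,1), (4,1)]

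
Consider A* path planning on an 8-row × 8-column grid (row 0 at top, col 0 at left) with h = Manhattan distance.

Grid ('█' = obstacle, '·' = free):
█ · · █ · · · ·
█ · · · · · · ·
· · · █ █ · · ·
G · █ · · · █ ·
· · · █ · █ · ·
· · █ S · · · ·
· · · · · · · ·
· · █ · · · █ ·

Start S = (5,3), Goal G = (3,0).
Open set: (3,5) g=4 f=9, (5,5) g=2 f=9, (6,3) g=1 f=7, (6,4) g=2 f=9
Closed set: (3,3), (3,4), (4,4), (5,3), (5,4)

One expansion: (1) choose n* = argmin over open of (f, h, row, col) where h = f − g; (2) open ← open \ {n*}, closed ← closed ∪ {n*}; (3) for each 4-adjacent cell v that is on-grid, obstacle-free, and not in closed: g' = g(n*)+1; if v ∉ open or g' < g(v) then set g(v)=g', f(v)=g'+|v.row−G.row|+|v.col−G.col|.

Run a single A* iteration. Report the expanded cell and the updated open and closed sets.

step 1: expand (6,3) (f=7, h=6) → closed; open now [(3,5) g=4 f=9, (5,5) g=2 f=9, (6,2) g=2 f=7, (6,4) g=2 f=9, (7,3) g=2 f=9]

expanded=(6,3); open=[(3,5) g=4 f=9, (5,5) g=2 f=9, (6,2) g=2 f=7, (6,4) g=2 f=9, (7,3) g=2 f=9]; closed=[(3,3), (3,4), (4,4), (5,3), (5,4), (6,3)]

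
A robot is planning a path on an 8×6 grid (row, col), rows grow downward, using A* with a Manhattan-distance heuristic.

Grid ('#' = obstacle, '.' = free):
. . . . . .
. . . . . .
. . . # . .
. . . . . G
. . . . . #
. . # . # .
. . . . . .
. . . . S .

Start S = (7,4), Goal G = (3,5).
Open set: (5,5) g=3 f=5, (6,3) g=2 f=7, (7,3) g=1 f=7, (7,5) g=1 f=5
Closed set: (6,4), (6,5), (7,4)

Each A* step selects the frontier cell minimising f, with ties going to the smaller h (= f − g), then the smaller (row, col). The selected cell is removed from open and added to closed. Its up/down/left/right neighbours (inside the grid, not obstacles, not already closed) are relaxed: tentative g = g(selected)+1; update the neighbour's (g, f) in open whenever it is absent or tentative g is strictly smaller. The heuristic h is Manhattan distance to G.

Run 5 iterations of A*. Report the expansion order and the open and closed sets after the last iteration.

step 1: expand (5,5) (f=5, h=2) → closed; open now [(6,3) g=2 f=7, (7,3) g=1 f=7, (7,5) g=1 f=5]
step 2: expand (7,5) (f=5, h=4) → closed; open now [(6,3) g=2 f=7, (7,3) g=1 f=7]
step 3: expand (6,3) (f=7, h=5) → closed; open now [(5,3) g=3 f=7, (6,2) g=3 f=9, (7,3) g=1 f=7]
step 4: expand (5,3) (f=7, h=4) → closed; open now [(4,3) g=4 f=7, (6,2) g=3 f=9, (7,3) g=1 f=7]
step 5: expand (4,3) (f=7, h=3) → closed; open now [(3,3) g=5 f=7, (4,2) g=5 f=9, (4,4) g=5 f=7, (6,2) g=3 f=9, (7,3) g=1 f=7]

order=[(5,5) → (7,5) → (6,3) → (5,3) → (4,3)]; open=[(3,3) g=5 f=7, (4,2) g=5 f=9, (4,4) g=5 f=7, (6,2) g=3 f=9, (7,3) g=1 f=7]; closed=[(4,3), (5,3), (5,5), (6,3), (6,4), (6,5), (7,4), (7,5)]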